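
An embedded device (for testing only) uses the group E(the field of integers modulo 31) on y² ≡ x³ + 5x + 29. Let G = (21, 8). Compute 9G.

(17, 25)

Repeated addition: build up to 9G.
2G: tangent at (21, 8): λ = (3·21² + 5)/(2·8) ≡ 26/16. 16⁻¹ ≡ 2 (mod 31) since 16·2 = 32 ≡ 1, so λ ≡ 26·2 ≡ 21.
  x = λ² - 21 - 21 = 441 - 42 ≡ 27; y = λ·(21 - 27) - 8 ≡ 21. → (27, 21)
3G: (27, 21) + (21, 8). λ = (8 - 21)/(21 - 27) ≡ 18/25 mod 31. 25⁻¹ ≡ 5 (mod 31) since 25·5 = 125 ≡ 1, so λ ≡ 28.
  x = λ² - 27 - 21 = 784 - 48 ≡ 23; y = λ·(27 - 23) - 21 ≡ 29. → (23, 29)
4G: (23, 29) + (21, 8). λ = (8 - 29)/(21 - 23) ≡ 10/29 mod 31. 29⁻¹ ≡ 15 (mod 31), so λ ≡ 26.
  x = λ² - 23 - 21 = 676 - 44 ≡ 12; y = λ·(23 - 12) - 29 ≡ 9. → (12, 9)
5G: (12, 9) + (21, 8). λ = (8 - 9)/(21 - 12) ≡ 30/9 mod 31. 9⁻¹ ≡ 7 (mod 31) since 9·7 = 63 ≡ 1, so λ ≡ 24.
  x = λ² - 12 - 21 = 576 - 33 ≡ 16; y = λ·(12 - 16) - 9 ≡ 19. → (16, 19)
6G: (16, 19) + (21, 8). λ = (8 - 19)/(21 - 16) ≡ 20/5 mod 31. 5⁻¹ ≡ 25 (mod 31) since 5·25 = 125 ≡ 1, so λ ≡ 4.
  x = λ² - 16 - 21 = 16 - 37 ≡ 10; y = λ·(16 - 10) - 19 ≡ 5. → (10, 5)
7G: (10, 5) + (21, 8). λ = (8 - 5)/(21 - 10) ≡ 3/11 mod 31. 11⁻¹ ≡ 17 (mod 31), so λ ≡ 20.
  x = λ² - 10 - 21 = 400 - 31 ≡ 28; y = λ·(10 - 28) - 5 ≡ 7. → (28, 7)
8G: (28, 7) + (21, 8). λ = (8 - 7)/(21 - 28) ≡ 1/24 mod 31. 24⁻¹ ≡ 22 (mod 31), so λ ≡ 22.
  x = λ² - 28 - 21 = 484 - 49 ≡ 1; y = λ·(28 - 1) - 7 ≡ 29. → (1, 29)
9G: (1, 29) + (21, 8). λ = (8 - 29)/(21 - 1) ≡ 10/20 mod 31. 20⁻¹ ≡ 14 (mod 31), so λ ≡ 16.
  x = λ² - 1 - 21 = 256 - 22 ≡ 17; y = λ·(1 - 17) - 29 ≡ 25. → (17, 25)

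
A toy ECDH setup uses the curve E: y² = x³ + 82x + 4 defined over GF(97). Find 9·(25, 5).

(25, 5)

Write G = (25, 5).
Repeated addition: build up to 9G.
2G: tangent at (25, 5): λ = (3·25² + 82)/(2·5) ≡ 17/10. 10⁻¹ ≡ 68 (mod 97), so λ ≡ 17·68 ≡ 89.
  x = λ² - 25 - 25 = 7921 - 50 ≡ 14; y = λ·(25 - 14) - 5 ≡ 4. → (14, 4)
3G: (14, 4) + (25, 5). λ = (5 - 4)/(25 - 14) ≡ 1/11 mod 97. 11⁻¹ ≡ 53 (mod 97), so λ ≡ 53.
  x = λ² - 14 - 25 = 2809 - 39 ≡ 54; y = λ·(14 - 54) - 4 ≡ 10. → (54, 10)
4G: (54, 10) + (25, 5). λ = (5 - 10)/(25 - 54) ≡ 92/68 mod 97. 68⁻¹ ≡ 10 (mod 97) since 68·10 = 680 ≡ 1, so λ ≡ 47.
  x = λ² - 54 - 25 = 2209 - 79 ≡ 93; y = λ·(54 - 93) - 10 ≡ 0. → (93, 0)
5G: (93, 0) + (25, 5). λ = (5 - 0)/(25 - 93) ≡ 5/29 mod 97. 29⁻¹ ≡ 87 (mod 97), so λ ≡ 47.
  x = λ² - 93 - 25 = 2209 - 118 ≡ 54; y = λ·(93 - 54) - 0 ≡ 87. → (54, 87)
6G: (54, 87) + (25, 5). λ = (5 - 87)/(25 - 54) ≡ 15/68 mod 97. 68⁻¹ ≡ 10 (mod 97), so λ ≡ 53.
  x = λ² - 54 - 25 = 2809 - 79 ≡ 14; y = λ·(54 - 14) - 87 ≡ 93. → (14, 93)
7G: (14, 93) + (25, 5). λ = (5 - 93)/(25 - 14) ≡ 9/11 mod 97. 11⁻¹ ≡ 53 (mod 97), so λ ≡ 89.
  x = λ² - 14 - 25 = 7921 - 39 ≡ 25; y = λ·(14 - 25) - 93 ≡ 92. → (25, 92)
8G: (25, 92) + (25, 5): same x and y₁ ≡ -y₂, so the sum is O.
9G: O + (25, 5) = (25, 5) (identity).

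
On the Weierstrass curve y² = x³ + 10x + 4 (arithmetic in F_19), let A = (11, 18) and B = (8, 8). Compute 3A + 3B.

(3, 2)

First 3A:
Repeated addition: build up to 3A.
2A: tangent at (11, 18): λ = (3·11² + 10)/(2·18) ≡ 12/17. 17⁻¹ ≡ 9 (mod 19) since 17·9 = 153 ≡ 1, so λ ≡ 12·9 ≡ 13.
  x = λ² - 11 - 11 = 169 - 22 ≡ 14; y = λ·(11 - 14) - 18 ≡ 0. → (14, 0)
3A: (14, 0) + (11, 18). λ = (18 - 0)/(11 - 14) ≡ 18/16 mod 19. 16⁻¹ ≡ 6 (mod 19), so λ ≡ 13.
  x = λ² - 14 - 11 = 169 - 25 ≡ 11; y = λ·(14 - 11) - 0 ≡ 1. → (11, 1)
3A = (11, 1).
Next 3B:
Repeated addition: build up to 3B.
2B: tangent at (8, 8): λ = (3·8² + 10)/(2·8) ≡ 12/16. 16⁻¹ ≡ 6 (mod 19) since 16·6 = 96 ≡ 1, so λ ≡ 12·6 ≡ 15.
  x = λ² - 8 - 8 = 225 - 16 ≡ 0; y = λ·(8 - 0) - 8 ≡ 17. → (0, 17)
3B: (0, 17) + (8, 8). λ = (8 - 17)/(8 - 0) ≡ 10/8 mod 19. 8⁻¹ ≡ 12 (mod 19), so λ ≡ 6.
  x = λ² - 0 - 8 = 36 - 8 ≡ 9; y = λ·(0 - 9) - 17 ≡ 5. → (9, 5)
3B = (9, 5).
Finally 3A + 3B:
(11, 1) + (9, 5). λ = (5 - 1)/(9 - 11) ≡ 4/17 mod 19. 17⁻¹ ≡ 9 (mod 19), so λ ≡ 17.
  x = λ² - 11 - 9 = 289 - 20 ≡ 3; y = λ·(11 - 3) - 1 ≡ 2. → (3, 2)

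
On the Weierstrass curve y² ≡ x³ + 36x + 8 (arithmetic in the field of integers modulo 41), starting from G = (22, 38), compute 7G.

Double-and-add on 7 = (111)₂. Start with G = (22, 38) for the leading 1-bit.
double: tangent at (22, 38): λ = (3·22² + 36)/(2·38) ≡ 12/35. 35⁻¹ ≡ 34 (mod 41) since 35·34 = 1190 ≡ 1, so λ ≡ 12·34 ≡ 39.
  x = λ² - 22 - 22 = 1521 - 44 ≡ 1; y = λ·(22 - 1) - 38 ≡ 2. → (1, 2)
add G: (1, 2) + (22, 38). λ = (38 - 2)/(22 - 1) ≡ 36/21 mod 41. 21⁻¹ ≡ 2 (mod 41), so λ ≡ 31.
  x = λ² - 1 - 22 = 961 - 23 ≡ 36; y = λ·(1 - 36) - 2 ≡ 20. → (36, 20)
double: tangent at (36, 20): λ = (3·36² + 36)/(2·20) ≡ 29/40. 40⁻¹ ≡ 40 (mod 41), so λ ≡ 29·40 ≡ 12.
  x = λ² - 36 - 36 = 144 - 72 ≡ 31; y = λ·(36 - 31) - 20 ≡ 40. → (31, 40)
add G: (31, 40) + (22, 38). λ = (38 - 40)/(22 - 31) ≡ 39/32 mod 41. 32⁻¹ ≡ 9 (mod 41) since 32·9 = 288 ≡ 1, so λ ≡ 23.
  x = λ² - 31 - 22 = 529 - 53 ≡ 25; y = λ·(31 - 25) - 40 ≡ 16. → (25, 16)

(25, 16)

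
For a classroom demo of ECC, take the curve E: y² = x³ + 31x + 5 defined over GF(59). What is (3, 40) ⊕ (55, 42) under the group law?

(36, 20)

(3, 40) + (55, 42). λ = (42 - 40)/(55 - 3) ≡ 2/52 mod 59. 52⁻¹ ≡ 42 (mod 59), so λ ≡ 25.
  x = λ² - 3 - 55 = 625 - 58 ≡ 36; y = λ·(3 - 36) - 40 ≡ 20. → (36, 20)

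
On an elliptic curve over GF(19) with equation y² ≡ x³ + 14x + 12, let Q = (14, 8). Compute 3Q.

O

Repeated addition: build up to 3Q.
2Q: tangent at (14, 8): λ = (3·14² + 14)/(2·8) ≡ 13/16. 16⁻¹ ≡ 6 (mod 19) since 16·6 = 96 ≡ 1, so λ ≡ 13·6 ≡ 2.
  x = λ² - 14 - 14 = 4 - 28 ≡ 14; y = λ·(14 - 14) - 8 ≡ 11. → (14, 11)
3Q: (14, 11) + (14, 8): same x and y₁ ≡ -y₂, so the sum is O.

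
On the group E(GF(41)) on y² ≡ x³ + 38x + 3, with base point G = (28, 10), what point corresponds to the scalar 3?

O

Repeated addition: build up to 3G.
2G: tangent at (28, 10): λ = (3·28² + 38)/(2·10) ≡ 12/20. 20⁻¹ ≡ 39 (mod 41), so λ ≡ 12·39 ≡ 17.
  x = λ² - 28 - 28 = 289 - 56 ≡ 28; y = λ·(28 - 28) - 10 ≡ 31. → (28, 31)
3G: (28, 31) + (28, 10): same x and y₁ ≡ -y₂, so the sum is ∞.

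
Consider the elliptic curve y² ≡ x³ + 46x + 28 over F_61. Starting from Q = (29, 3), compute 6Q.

Repeated addition: build up to 6Q.
2Q: tangent at (29, 3): λ = (3·29² + 46)/(2·3) ≡ 7/6. 6⁻¹ ≡ 51 (mod 61), so λ ≡ 7·51 ≡ 52.
  x = λ² - 29 - 29 = 2704 - 58 ≡ 23; y = λ·(29 - 23) - 3 ≡ 4. → (23, 4)
3Q: (23, 4) + (29, 3). λ = (3 - 4)/(29 - 23) ≡ 60/6 mod 61. 6⁻¹ ≡ 51 (mod 61) since 6·51 = 306 ≡ 1, so λ ≡ 10.
  x = λ² - 23 - 29 = 100 - 52 ≡ 48; y = λ·(23 - 48) - 4 ≡ 51. → (48, 51)
4Q: (48, 51) + (29, 3). λ = (3 - 51)/(29 - 48) ≡ 13/42 mod 61. 42⁻¹ ≡ 16 (mod 61), so λ ≡ 25.
  x = λ² - 48 - 29 = 625 - 77 ≡ 60; y = λ·(48 - 60) - 51 ≡ 15. → (60, 15)
5Q: (60, 15) + (29, 3). λ = (3 - 15)/(29 - 60) ≡ 49/30 mod 61. 30⁻¹ ≡ 59 (mod 61) since 30·59 = 1770 ≡ 1, so λ ≡ 24.
  x = λ² - 60 - 29 = 576 - 89 ≡ 60; y = λ·(60 - 60) - 15 ≡ 46. → (60, 46)
6Q: (60, 46) + (29, 3). λ = (3 - 46)/(29 - 60) ≡ 18/30 mod 61. 30⁻¹ ≡ 59 (mod 61) since 30·59 = 1770 ≡ 1, so λ ≡ 25.
  x = λ² - 60 - 29 = 625 - 89 ≡ 48; y = λ·(60 - 48) - 46 ≡ 10. → (48, 10)

(48, 10)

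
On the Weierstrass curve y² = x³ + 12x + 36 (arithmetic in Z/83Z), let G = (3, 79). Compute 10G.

(2, 20)

Double-and-add on 10 = (1010)₂. Start with G = (3, 79) for the leading 1-bit.
double: tangent at (3, 79): λ = (3·3² + 12)/(2·79) ≡ 39/75. 75⁻¹ ≡ 31 (mod 83) since 75·31 = 2325 ≡ 1, so λ ≡ 39·31 ≡ 47.
  x = λ² - 3 - 3 = 2209 - 6 ≡ 45; y = λ·(3 - 45) - 79 ≡ 22. → (45, 22)
double: tangent at (45, 22): λ = (3·45² + 12)/(2·22) ≡ 28/44. 44⁻¹ ≡ 17 (mod 83) since 44·17 = 748 ≡ 1, so λ ≡ 28·17 ≡ 61.
  x = λ² - 45 - 45 = 3721 - 90 ≡ 62; y = λ·(45 - 62) - 22 ≡ 20. → (62, 20)
add G: (62, 20) + (3, 79). λ = (79 - 20)/(3 - 62) ≡ 59/24 mod 83. 24⁻¹ ≡ 45 (mod 83), so λ ≡ 82.
  x = λ² - 62 - 3 = 6724 - 65 ≡ 19; y = λ·(62 - 19) - 20 ≡ 20. → (19, 20)
double: tangent at (19, 20): λ = (3·19² + 12)/(2·20) ≡ 16/40. 40⁻¹ ≡ 27 (mod 83), so λ ≡ 16·27 ≡ 17.
  x = λ² - 19 - 19 = 289 - 38 ≡ 2; y = λ·(19 - 2) - 20 ≡ 20. → (2, 20)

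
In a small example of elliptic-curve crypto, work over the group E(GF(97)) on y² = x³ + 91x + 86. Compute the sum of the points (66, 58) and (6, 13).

(68, 86)

(66, 58) + (6, 13). λ = (13 - 58)/(6 - 66) ≡ 52/37 mod 97. 37⁻¹ ≡ 21 (mod 97), so λ ≡ 25.
  x = λ² - 66 - 6 = 625 - 72 ≡ 68; y = λ·(66 - 68) - 58 ≡ 86. → (68, 86)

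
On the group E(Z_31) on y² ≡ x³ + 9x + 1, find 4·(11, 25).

(20, 11)

Write P = (11, 25).
Double-and-add on 4 = (100)₂. Start with P = (11, 25) for the leading 1-bit.
double: tangent at (11, 25): λ = (3·11² + 9)/(2·25) ≡ 0/19. 19⁻¹ ≡ 18 (mod 31), so λ ≡ 0·18 ≡ 0.
  x = λ² - 11 - 11 = 0 - 22 ≡ 9; y = λ·(11 - 9) - 25 ≡ 6. → (9, 6)
double: tangent at (9, 6): λ = (3·9² + 9)/(2·6) ≡ 4/12. 12⁻¹ ≡ 13 (mod 31), so λ ≡ 4·13 ≡ 21.
  x = λ² - 9 - 9 = 441 - 18 ≡ 20; y = λ·(9 - 20) - 6 ≡ 11. → (20, 11)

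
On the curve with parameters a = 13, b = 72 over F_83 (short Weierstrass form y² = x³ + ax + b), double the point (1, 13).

(47, 80)

tangent at (1, 13): λ = (3·1² + 13)/(2·13) ≡ 16/26. 26⁻¹ ≡ 16 (mod 83) since 26·16 = 416 ≡ 1, so λ ≡ 16·16 ≡ 7.
  x = λ² - 1 - 1 = 49 - 2 ≡ 47; y = λ·(1 - 47) - 13 ≡ 80. → (47, 80)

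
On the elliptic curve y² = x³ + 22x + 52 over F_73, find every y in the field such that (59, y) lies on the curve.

x³ + 22x + 52 = 206729 ≡ 66 (mod 73).
66 is a non-residue mod 73; no y exists.

none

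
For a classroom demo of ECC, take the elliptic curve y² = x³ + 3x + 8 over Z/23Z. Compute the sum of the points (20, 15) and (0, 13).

(20, 15) + (0, 13). λ = (13 - 15)/(0 - 20) ≡ 21/3 mod 23. 3⁻¹ ≡ 8 (mod 23) since 3·8 = 24 ≡ 1, so λ ≡ 7.
  x = λ² - 20 - 0 = 49 - 20 ≡ 6; y = λ·(20 - 6) - 15 ≡ 14. → (6, 14)

(6, 14)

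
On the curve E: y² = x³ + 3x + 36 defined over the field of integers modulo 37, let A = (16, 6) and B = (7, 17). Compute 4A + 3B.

First 4A:
Double-and-add on 4 = (100)₂. Start with A = (16, 6) for the leading 1-bit.
double: tangent at (16, 6): λ = (3·16² + 3)/(2·6) ≡ 31/12. 12⁻¹ ≡ 34 (mod 37) since 12·34 = 408 ≡ 1, so λ ≡ 31·34 ≡ 18.
  x = λ² - 16 - 16 = 324 - 32 ≡ 33; y = λ·(16 - 33) - 6 ≡ 21. → (33, 21)
double: tangent at (33, 21): λ = (3·33² + 3)/(2·21) ≡ 14/5. 5⁻¹ ≡ 15 (mod 37) since 5·15 = 75 ≡ 1, so λ ≡ 14·15 ≡ 25.
  x = λ² - 33 - 33 = 625 - 66 ≡ 4; y = λ·(33 - 4) - 21 ≡ 1. → (4, 1)
4A = (4, 1).
Next 3B:
Repeated addition: build up to 3B.
2B: tangent at (7, 17): λ = (3·7² + 3)/(2·17) ≡ 2/34. 34⁻¹ ≡ 12 (mod 37) since 34·12 = 408 ≡ 1, so λ ≡ 2·12 ≡ 24.
  x = λ² - 7 - 7 = 576 - 14 ≡ 7; y = λ·(7 - 7) - 17 ≡ 20. → (7, 20)
3B: (7, 20) + (7, 17): same x and y₁ ≡ -y₂, so the sum is O.
3B = O.
Finally 4A + 3B:
(4, 1) + O = (4, 1) (identity).

(4, 1)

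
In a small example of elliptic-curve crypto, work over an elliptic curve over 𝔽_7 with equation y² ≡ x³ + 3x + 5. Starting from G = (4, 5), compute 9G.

Double-and-add on 9 = (1001)₂. Start with G = (4, 5) for the leading 1-bit.
double: tangent at (4, 5): λ = (3·4² + 3)/(2·5) ≡ 2/3. 3⁻¹ ≡ 5 (mod 7), so λ ≡ 2·5 ≡ 3.
  x = λ² - 4 - 4 = 9 - 8 ≡ 1; y = λ·(4 - 1) - 5 ≡ 4. → (1, 4)
double: tangent at (1, 4): λ = (3·1² + 3)/(2·4) ≡ 6/1. 1⁻¹ ≡ 1 (mod 7), so λ ≡ 6·1 ≡ 6.
  x = λ² - 1 - 1 = 36 - 2 ≡ 6; y = λ·(1 - 6) - 4 ≡ 1. → (6, 1)
double: tangent at (6, 1): λ = (3·6² + 3)/(2·1) ≡ 6/2. 2⁻¹ ≡ 4 (mod 7) since 2·4 = 8 ≡ 1, so λ ≡ 6·4 ≡ 3.
  x = λ² - 6 - 6 = 9 - 12 ≡ 4; y = λ·(6 - 4) - 1 ≡ 5. → (4, 5)
add G: tangent at (4, 5): λ = (3·4² + 3)/(2·5) ≡ 2/3. 3⁻¹ ≡ 5 (mod 7), so λ ≡ 2·5 ≡ 3.
  x = λ² - 4 - 4 = 9 - 8 ≡ 1; y = λ·(4 - 1) - 5 ≡ 4. → (1, 4)

(1, 4)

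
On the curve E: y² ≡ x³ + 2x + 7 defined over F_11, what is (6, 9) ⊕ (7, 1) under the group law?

(7, 10)

(6, 9) + (7, 1). λ = (1 - 9)/(7 - 6) ≡ 3/1 mod 11. 1⁻¹ ≡ 1 (mod 11), so λ ≡ 3.
  x = λ² - 6 - 7 = 9 - 13 ≡ 7; y = λ·(6 - 7) - 9 ≡ 10. → (7, 10)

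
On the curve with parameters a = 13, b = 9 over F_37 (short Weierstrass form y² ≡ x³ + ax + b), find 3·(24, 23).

Write P = (24, 23).
Repeated addition: build up to 3P.
2P: tangent at (24, 23): λ = (3·24² + 13)/(2·23) ≡ 2/9. 9⁻¹ ≡ 33 (mod 37), so λ ≡ 2·33 ≡ 29.
  x = λ² - 24 - 24 = 841 - 48 ≡ 16; y = λ·(24 - 16) - 23 ≡ 24. → (16, 24)
3P: (16, 24) + (24, 23). λ = (23 - 24)/(24 - 16) ≡ 36/8 mod 37. 8⁻¹ ≡ 14 (mod 37), so λ ≡ 23.
  x = λ² - 16 - 24 = 529 - 40 ≡ 8; y = λ·(16 - 8) - 24 ≡ 12. → (8, 12)

(8, 12)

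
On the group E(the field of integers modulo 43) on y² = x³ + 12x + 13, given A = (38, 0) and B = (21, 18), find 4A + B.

First 4A:
Repeated addition: build up to 4A.
2A: (38, 0) + (38, 0): same x and y₁ ≡ -y₂, so the sum is ∞.
3A: ∞ + (38, 0) = (38, 0) (identity).
4A: (38, 0) + (38, 0): same x and y₁ ≡ -y₂, so the sum is ∞.
4A = ∞.
Finally 4A + B:
∞ + (21, 18) = (21, 18) (identity).

(21, 18)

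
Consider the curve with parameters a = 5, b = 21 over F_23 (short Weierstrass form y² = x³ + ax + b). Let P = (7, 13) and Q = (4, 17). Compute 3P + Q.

First 3P:
Repeated addition: build up to 3P.
2P: tangent at (7, 13): λ = (3·7² + 5)/(2·13) ≡ 14/3. 3⁻¹ ≡ 8 (mod 23), so λ ≡ 14·8 ≡ 20.
  x = λ² - 7 - 7 = 400 - 14 ≡ 18; y = λ·(7 - 18) - 13 ≡ 20. → (18, 20)
3P: (18, 20) + (7, 13). λ = (13 - 20)/(7 - 18) ≡ 16/12 mod 23. 12⁻¹ ≡ 2 (mod 23), so λ ≡ 9.
  x = λ² - 18 - 7 = 81 - 25 ≡ 10; y = λ·(18 - 10) - 20 ≡ 6. → (10, 6)
3P = (10, 6).
Finally 3P + Q:
(10, 6) + (4, 17). λ = (17 - 6)/(4 - 10) ≡ 11/17 mod 23. 17⁻¹ ≡ 19 (mod 23), so λ ≡ 2.
  x = λ² - 10 - 4 = 4 - 14 ≡ 13; y = λ·(10 - 13) - 6 ≡ 11. → (13, 11)

(13, 11)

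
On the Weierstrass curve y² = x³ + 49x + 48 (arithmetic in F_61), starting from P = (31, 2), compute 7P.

(12, 30)

Repeated addition: build up to 7P.
2P: tangent at (31, 2): λ = (3·31² + 49)/(2·2) ≡ 4/4. 4⁻¹ ≡ 46 (mod 61), so λ ≡ 4·46 ≡ 1.
  x = λ² - 31 - 31 = 1 - 62 ≡ 0; y = λ·(31 - 0) - 2 ≡ 29. → (0, 29)
3P: (0, 29) + (31, 2). λ = (2 - 29)/(31 - 0) ≡ 34/31 mod 61. 31⁻¹ ≡ 2 (mod 61), so λ ≡ 7.
  x = λ² - 0 - 31 = 49 - 31 ≡ 18; y = λ·(0 - 18) - 29 ≡ 28. → (18, 28)
4P: (18, 28) + (31, 2). λ = (2 - 28)/(31 - 18) ≡ 35/13 mod 61. 13⁻¹ ≡ 47 (mod 61), so λ ≡ 59.
  x = λ² - 18 - 31 = 3481 - 49 ≡ 16; y = λ·(18 - 16) - 28 ≡ 29. → (16, 29)
5P: (16, 29) + (31, 2). λ = (2 - 29)/(31 - 16) ≡ 34/15 mod 61. 15⁻¹ ≡ 57 (mod 61) since 15·57 = 855 ≡ 1, so λ ≡ 47.
  x = λ² - 16 - 31 = 2209 - 47 ≡ 27; y = λ·(16 - 27) - 29 ≡ 3. → (27, 3)
6P: (27, 3) + (31, 2). λ = (2 - 3)/(31 - 27) ≡ 60/4 mod 61. 4⁻¹ ≡ 46 (mod 61) since 4·46 = 184 ≡ 1, so λ ≡ 15.
  x = λ² - 27 - 31 = 225 - 58 ≡ 45; y = λ·(27 - 45) - 3 ≡ 32. → (45, 32)
7P: (45, 32) + (31, 2). λ = (2 - 32)/(31 - 45) ≡ 31/47 mod 61. 47⁻¹ ≡ 13 (mod 61), so λ ≡ 37.
  x = λ² - 45 - 31 = 1369 - 76 ≡ 12; y = λ·(45 - 12) - 32 ≡ 30. → (12, 30)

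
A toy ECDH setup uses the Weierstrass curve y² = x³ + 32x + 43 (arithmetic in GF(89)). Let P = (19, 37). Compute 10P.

Double-and-add on 10 = (1010)₂. Start with P = (19, 37) for the leading 1-bit.
double: tangent at (19, 37): λ = (3·19² + 32)/(2·37) ≡ 47/74. 74⁻¹ ≡ 83 (mod 89), so λ ≡ 47·83 ≡ 74.
  x = λ² - 19 - 19 = 5476 - 38 ≡ 9; y = λ·(19 - 9) - 37 ≡ 80. → (9, 80)
double: tangent at (9, 80): λ = (3·9² + 32)/(2·80) ≡ 8/71. 71⁻¹ ≡ 84 (mod 89), so λ ≡ 8·84 ≡ 49.
  x = λ² - 9 - 9 = 2401 - 18 ≡ 69; y = λ·(9 - 69) - 80 ≡ 6. → (69, 6)
add P: (69, 6) + (19, 37). λ = (37 - 6)/(19 - 69) ≡ 31/39 mod 89. 39⁻¹ ≡ 16 (mod 89), so λ ≡ 51.
  x = λ² - 69 - 19 = 2601 - 88 ≡ 21; y = λ·(69 - 21) - 6 ≡ 39. → (21, 39)
double: tangent at (21, 39): λ = (3·21² + 32)/(2·39) ≡ 20/78. 78⁻¹ ≡ 8 (mod 89) since 78·8 = 624 ≡ 1, so λ ≡ 20·8 ≡ 71.
  x = λ² - 21 - 21 = 5041 - 42 ≡ 15; y = λ·(21 - 15) - 39 ≡ 31. → (15, 31)

(15, 31)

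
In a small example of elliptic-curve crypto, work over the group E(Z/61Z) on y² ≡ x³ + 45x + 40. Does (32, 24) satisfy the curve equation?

y² = 24² ≡ 27; x³ + 45x + 40 = 34248 ≡ 27 (mod 61). 27 = 27.

yes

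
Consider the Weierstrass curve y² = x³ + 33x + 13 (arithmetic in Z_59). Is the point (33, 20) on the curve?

y² = 20² ≡ 46; x³ + 33x + 13 = 37039 ≡ 46 (mod 59). 46 = 46.

yes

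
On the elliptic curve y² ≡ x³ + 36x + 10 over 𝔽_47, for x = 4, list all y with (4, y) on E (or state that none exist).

x³ + 36x + 10 = 218 ≡ 30 (mod 47).
30 is a non-residue mod 47; no y exists.

none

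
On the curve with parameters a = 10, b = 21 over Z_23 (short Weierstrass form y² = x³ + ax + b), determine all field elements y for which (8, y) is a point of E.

none

x³ + 10x + 21 = 613 ≡ 15 (mod 23).
15 is a non-residue mod 23; no y exists.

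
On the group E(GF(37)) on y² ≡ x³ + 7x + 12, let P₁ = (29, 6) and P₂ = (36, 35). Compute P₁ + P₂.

(2, 16)

(29, 6) + (36, 35). λ = (35 - 6)/(36 - 29) ≡ 29/7 mod 37. 7⁻¹ ≡ 16 (mod 37), so λ ≡ 20.
  x = λ² - 29 - 36 = 400 - 65 ≡ 2; y = λ·(29 - 2) - 6 ≡ 16. → (2, 16)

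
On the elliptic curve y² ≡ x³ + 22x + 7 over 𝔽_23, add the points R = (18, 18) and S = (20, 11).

(18, 18) + (20, 11). λ = (11 - 18)/(20 - 18) ≡ 16/2 mod 23. 2⁻¹ ≡ 12 (mod 23), so λ ≡ 8.
  x = λ² - 18 - 20 = 64 - 38 ≡ 3; y = λ·(18 - 3) - 18 ≡ 10. → (3, 10)

(3, 10)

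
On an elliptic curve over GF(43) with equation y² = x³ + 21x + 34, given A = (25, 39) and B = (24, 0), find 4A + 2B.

First 4A:
Repeated addition: build up to 4A.
2A: tangent at (25, 39): λ = (3·25² + 21)/(2·39) ≡ 4/35. 35⁻¹ ≡ 16 (mod 43), so λ ≡ 4·16 ≡ 21.
  x = λ² - 25 - 25 = 441 - 50 ≡ 4; y = λ·(25 - 4) - 39 ≡ 15. → (4, 15)
3A: (4, 15) + (25, 39). λ = (39 - 15)/(25 - 4) ≡ 24/21 mod 43. 21⁻¹ ≡ 41 (mod 43), so λ ≡ 38.
  x = λ² - 4 - 25 = 1444 - 29 ≡ 39; y = λ·(4 - 39) - 15 ≡ 31. → (39, 31)
4A: (39, 31) + (25, 39). λ = (39 - 31)/(25 - 39) ≡ 8/29 mod 43. 29⁻¹ ≡ 3 (mod 43), so λ ≡ 24.
  x = λ² - 39 - 25 = 576 - 64 ≡ 39; y = λ·(39 - 39) - 31 ≡ 12. → (39, 12)
4A = (39, 12).
Next 2B:
Repeated addition: build up to 2B.
2B: (24, 0) + (24, 0): same x and y₁ ≡ -y₂, so the sum is O.
2B = O.
Finally 4A + 2B:
(39, 12) + O = (39, 12) (identity).

(39, 12)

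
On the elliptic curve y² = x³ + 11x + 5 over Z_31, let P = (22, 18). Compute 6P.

(8, 27)

Repeated addition: build up to 6P.
2P: tangent at (22, 18): λ = (3·22² + 11)/(2·18) ≡ 6/5. 5⁻¹ ≡ 25 (mod 31), so λ ≡ 6·25 ≡ 26.
  x = λ² - 22 - 22 = 676 - 44 ≡ 12; y = λ·(22 - 12) - 18 ≡ 25. → (12, 25)
3P: (12, 25) + (22, 18). λ = (18 - 25)/(22 - 12) ≡ 24/10 mod 31. 10⁻¹ ≡ 28 (mod 31), so λ ≡ 21.
  x = λ² - 12 - 22 = 441 - 34 ≡ 4; y = λ·(12 - 4) - 25 ≡ 19. → (4, 19)
4P: (4, 19) + (22, 18). λ = (18 - 19)/(22 - 4) ≡ 30/18 mod 31. 18⁻¹ ≡ 19 (mod 31), so λ ≡ 12.
  x = λ² - 4 - 22 = 144 - 26 ≡ 25; y = λ·(4 - 25) - 19 ≡ 8. → (25, 8)
5P: (25, 8) + (22, 18). λ = (18 - 8)/(22 - 25) ≡ 10/28 mod 31. 28⁻¹ ≡ 10 (mod 31), so λ ≡ 7.
  x = λ² - 25 - 22 = 49 - 47 ≡ 2; y = λ·(25 - 2) - 8 ≡ 29. → (2, 29)
6P: (2, 29) + (22, 18). λ = (18 - 29)/(22 - 2) ≡ 20/20 mod 31. 20⁻¹ ≡ 14 (mod 31), so λ ≡ 1.
  x = λ² - 2 - 22 = 1 - 24 ≡ 8; y = λ·(2 - 8) - 29 ≡ 27. → (8, 27)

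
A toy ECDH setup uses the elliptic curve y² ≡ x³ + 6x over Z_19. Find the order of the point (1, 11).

10

2P: tangent at (1, 11): λ = (3·1² + 6)/(2·11) ≡ 9/3. 3⁻¹ ≡ 13 (mod 19), so λ ≡ 9·13 ≡ 3.
  x = λ² - 1 - 1 = 9 - 2 ≡ 7; y = λ·(1 - 7) - 11 ≡ 9. → (7, 9)
3P: (7, 9) + (1, 11). λ = (11 - 9)/(1 - 7) ≡ 2/13 mod 19. 13⁻¹ ≡ 3 (mod 19) since 13·3 = 39 ≡ 1, so λ ≡ 6.
  x = λ² - 7 - 1 = 36 - 8 ≡ 9; y = λ·(7 - 9) - 9 ≡ 17. → (9, 17)
4P: (9, 17) + (1, 11). λ = (11 - 17)/(1 - 9) ≡ 13/11 mod 19. 11⁻¹ ≡ 7 (mod 19) since 11·7 = 77 ≡ 1, so λ ≡ 15.
  x = λ² - 9 - 1 = 225 - 10 ≡ 6; y = λ·(9 - 6) - 17 ≡ 9. → (6, 9)
5P: (6, 9) + (1, 11). λ = (11 - 9)/(1 - 6) ≡ 2/14 mod 19. 14⁻¹ ≡ 15 (mod 19), so λ ≡ 11.
  x = λ² - 6 - 1 = 121 - 7 ≡ 0; y = λ·(6 - 0) - 9 ≡ 0. → (0, 0)
6P: (0, 0) + (1, 11). λ = (11 - 0)/(1 - 0) ≡ 11/1 mod 19. 1⁻¹ ≡ 1 (mod 19), so λ ≡ 11.
  x = λ² - 0 - 1 = 121 - 1 ≡ 6; y = λ·(0 - 6) - 0 ≡ 10. → (6, 10)
7P: (6, 10) + (1, 11). λ = (11 - 10)/(1 - 6) ≡ 1/14 mod 19. 14⁻¹ ≡ 15 (mod 19) since 14·15 = 210 ≡ 1, so λ ≡ 15.
  x = λ² - 6 - 1 = 225 - 7 ≡ 9; y = λ·(6 - 9) - 10 ≡ 2. → (9, 2)
8P: (9, 2) + (1, 11). λ = (11 - 2)/(1 - 9) ≡ 9/11 mod 19. 11⁻¹ ≡ 7 (mod 19), so λ ≡ 6.
  x = λ² - 9 - 1 = 36 - 10 ≡ 7; y = λ·(9 - 7) - 2 ≡ 10. → (7, 10)
9P: (7, 10) + (1, 11). λ = (11 - 10)/(1 - 7) ≡ 1/13 mod 19. 13⁻¹ ≡ 3 (mod 19), so λ ≡ 3.
  x = λ² - 7 - 1 = 9 - 8 ≡ 1; y = λ·(7 - 1) - 10 ≡ 8. → (1, 8)
10P: (1, 8) + (1, 11): same x and y₁ ≡ -y₂, so the sum is O.
10P = O, so the order is 10.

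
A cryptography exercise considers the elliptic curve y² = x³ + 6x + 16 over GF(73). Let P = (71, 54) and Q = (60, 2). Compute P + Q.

(47, 13)

(71, 54) + (60, 2). λ = (2 - 54)/(60 - 71) ≡ 21/62 mod 73. 62⁻¹ ≡ 53 (mod 73) since 62·53 = 3286 ≡ 1, so λ ≡ 18.
  x = λ² - 71 - 60 = 324 - 131 ≡ 47; y = λ·(71 - 47) - 54 ≡ 13. → (47, 13)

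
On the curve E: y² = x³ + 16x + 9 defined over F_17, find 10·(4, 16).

Write P = (4, 16).
Repeated addition: build up to 10P.
2P: tangent at (4, 16): λ = (3·4² + 16)/(2·16) ≡ 13/15. 15⁻¹ ≡ 8 (mod 17) since 15·8 = 120 ≡ 1, so λ ≡ 13·8 ≡ 2.
  x = λ² - 4 - 4 = 4 - 8 ≡ 13; y = λ·(4 - 13) - 16 ≡ 0. → (13, 0)
3P: (13, 0) + (4, 16). λ = (16 - 0)/(4 - 13) ≡ 16/8 mod 17. 8⁻¹ ≡ 15 (mod 17), so λ ≡ 2.
  x = λ² - 13 - 4 = 4 - 17 ≡ 4; y = λ·(13 - 4) - 0 ≡ 1. → (4, 1)
4P: (4, 1) + (4, 16): same x and y₁ ≡ -y₂, so the sum is O.
5P: O + (4, 16) = (4, 16) (identity).
6P: tangent at (4, 16): λ = (3·4² + 16)/(2·16) ≡ 13/15. 15⁻¹ ≡ 8 (mod 17), so λ ≡ 13·8 ≡ 2.
  x = λ² - 4 - 4 = 4 - 8 ≡ 13; y = λ·(4 - 13) - 16 ≡ 0. → (13, 0)
7P: (13, 0) + (4, 16). λ = (16 - 0)/(4 - 13) ≡ 16/8 mod 17. 8⁻¹ ≡ 15 (mod 17) since 8·15 = 120 ≡ 1, so λ ≡ 2.
  x = λ² - 13 - 4 = 4 - 17 ≡ 4; y = λ·(13 - 4) - 0 ≡ 1. → (4, 1)
8P: (4, 1) + (4, 16): same x and y₁ ≡ -y₂, so the sum is O.
9P: O + (4, 16) = (4, 16) (identity).
10P: tangent at (4, 16): λ = (3·4² + 16)/(2·16) ≡ 13/15. 15⁻¹ ≡ 8 (mod 17), so λ ≡ 13·8 ≡ 2.
  x = λ² - 4 - 4 = 4 - 8 ≡ 13; y = λ·(4 - 13) - 16 ≡ 0. → (13, 0)

(13, 0)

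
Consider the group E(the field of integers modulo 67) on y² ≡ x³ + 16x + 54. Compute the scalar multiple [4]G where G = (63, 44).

Double-and-add on 4 = (100)₂. Start with G = (63, 44) for the leading 1-bit.
double: tangent at (63, 44): λ = (3·63² + 16)/(2·44) ≡ 64/21. 21⁻¹ ≡ 16 (mod 67), so λ ≡ 64·16 ≡ 19.
  x = λ² - 63 - 63 = 361 - 126 ≡ 34; y = λ·(63 - 34) - 44 ≡ 38. → (34, 38)
double: tangent at (34, 38): λ = (3·34² + 16)/(2·38) ≡ 0/9. 9⁻¹ ≡ 15 (mod 67) since 9·15 = 135 ≡ 1, so λ ≡ 0·15 ≡ 0.
  x = λ² - 34 - 34 = 0 - 68 ≡ 66; y = λ·(34 - 66) - 38 ≡ 29. → (66, 29)

(66, 29)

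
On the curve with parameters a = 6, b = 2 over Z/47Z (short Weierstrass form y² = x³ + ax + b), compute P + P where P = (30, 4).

(5, 4)

tangent at (30, 4): λ = (3·30² + 6)/(2·4) ≡ 27/8. 8⁻¹ ≡ 6 (mod 47), so λ ≡ 27·6 ≡ 21.
  x = λ² - 30 - 30 = 441 - 60 ≡ 5; y = λ·(30 - 5) - 4 ≡ 4. → (5, 4)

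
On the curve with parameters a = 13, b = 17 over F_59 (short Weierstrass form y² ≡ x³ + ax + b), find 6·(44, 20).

Write Q = (44, 20).
Repeated addition: build up to 6Q.
2Q: tangent at (44, 20): λ = (3·44² + 13)/(2·20) ≡ 39/40. 40⁻¹ ≡ 31 (mod 59), so λ ≡ 39·31 ≡ 29.
  x = λ² - 44 - 44 = 841 - 88 ≡ 45; y = λ·(44 - 45) - 20 ≡ 10. → (45, 10)
3Q: (45, 10) + (44, 20). λ = (20 - 10)/(44 - 45) ≡ 10/58 mod 59. 58⁻¹ ≡ 58 (mod 59), so λ ≡ 49.
  x = λ² - 45 - 44 = 2401 - 89 ≡ 11; y = λ·(45 - 11) - 10 ≡ 4. → (11, 4)
4Q: (11, 4) + (44, 20). λ = (20 - 4)/(44 - 11) ≡ 16/33 mod 59. 33⁻¹ ≡ 34 (mod 59), so λ ≡ 13.
  x = λ² - 11 - 44 = 169 - 55 ≡ 55; y = λ·(11 - 55) - 4 ≡ 14. → (55, 14)
5Q: (55, 14) + (44, 20). λ = (20 - 14)/(44 - 55) ≡ 6/48 mod 59. 48⁻¹ ≡ 16 (mod 59), so λ ≡ 37.
  x = λ² - 55 - 44 = 1369 - 99 ≡ 31; y = λ·(55 - 31) - 14 ≡ 48. → (31, 48)
6Q: (31, 48) + (44, 20). λ = (20 - 48)/(44 - 31) ≡ 31/13 mod 59. 13⁻¹ ≡ 50 (mod 59) since 13·50 = 650 ≡ 1, so λ ≡ 16.
  x = λ² - 31 - 44 = 256 - 75 ≡ 4; y = λ·(31 - 4) - 48 ≡ 30. → (4, 30)

(4, 30)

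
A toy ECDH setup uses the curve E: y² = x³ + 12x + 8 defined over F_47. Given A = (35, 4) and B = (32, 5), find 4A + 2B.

First 4A:
Repeated addition: build up to 4A.
2A: tangent at (35, 4): λ = (3·35² + 12)/(2·4) ≡ 21/8. 8⁻¹ ≡ 6 (mod 47), so λ ≡ 21·6 ≡ 32.
  x = λ² - 35 - 35 = 1024 - 70 ≡ 14; y = λ·(35 - 14) - 4 ≡ 10. → (14, 10)
3A: (14, 10) + (35, 4). λ = (4 - 10)/(35 - 14) ≡ 41/21 mod 47. 21⁻¹ ≡ 9 (mod 47), so λ ≡ 40.
  x = λ² - 14 - 35 = 1600 - 49 ≡ 0; y = λ·(14 - 0) - 10 ≡ 33. → (0, 33)
4A: (0, 33) + (35, 4). λ = (4 - 33)/(35 - 0) ≡ 18/35 mod 47. 35⁻¹ ≡ 43 (mod 47) since 35·43 = 1505 ≡ 1, so λ ≡ 22.
  x = λ² - 0 - 35 = 484 - 35 ≡ 26; y = λ·(0 - 26) - 33 ≡ 6. → (26, 6)
4A = (26, 6).
Next 2B:
Repeated addition: build up to 2B.
2B: tangent at (32, 5): λ = (3·32² + 12)/(2·5) ≡ 29/10. 10⁻¹ ≡ 33 (mod 47), so λ ≡ 29·33 ≡ 17.
  x = λ² - 32 - 32 = 289 - 64 ≡ 37; y = λ·(32 - 37) - 5 ≡ 4. → (37, 4)
2B = (37, 4).
Finally 4A + 2B:
(26, 6) + (37, 4). λ = (4 - 6)/(37 - 26) ≡ 45/11 mod 47. 11⁻¹ ≡ 30 (mod 47) since 11·30 = 330 ≡ 1, so λ ≡ 34.
  x = λ² - 26 - 37 = 1156 - 63 ≡ 12; y = λ·(26 - 12) - 6 ≡ 0. → (12, 0)

(12, 0)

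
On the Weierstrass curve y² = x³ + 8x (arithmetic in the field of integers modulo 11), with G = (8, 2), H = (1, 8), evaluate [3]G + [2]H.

First 3G:
Repeated addition: build up to 3G.
2G: tangent at (8, 2): λ = (3·8² + 8)/(2·2) ≡ 2/4. 4⁻¹ ≡ 3 (mod 11), so λ ≡ 2·3 ≡ 6.
  x = λ² - 8 - 8 = 36 - 16 ≡ 9; y = λ·(8 - 9) - 2 ≡ 3. → (9, 3)
3G: (9, 3) + (8, 2). λ = (2 - 3)/(8 - 9) ≡ 10/10 mod 11. 10⁻¹ ≡ 10 (mod 11), so λ ≡ 1.
  x = λ² - 9 - 8 = 1 - 17 ≡ 6; y = λ·(9 - 6) - 3 ≡ 0. → (6, 0)
3G = (6, 0).
Next 2H:
Repeated addition: build up to 2H.
2H: tangent at (1, 8): λ = (3·1² + 8)/(2·8) ≡ 0/5. 5⁻¹ ≡ 9 (mod 11) since 5·9 = 45 ≡ 1, so λ ≡ 0·9 ≡ 0.
  x = λ² - 1 - 1 = 0 - 2 ≡ 9; y = λ·(1 - 9) - 8 ≡ 3. → (9, 3)
2H = (9, 3).
Finally 3G + 2H:
(6, 0) + (9, 3). λ = (3 - 0)/(9 - 6) ≡ 3/3 mod 11. 3⁻¹ ≡ 4 (mod 11), so λ ≡ 1.
  x = λ² - 6 - 9 = 1 - 15 ≡ 8; y = λ·(6 - 8) - 0 ≡ 9. → (8, 9)

(8, 9)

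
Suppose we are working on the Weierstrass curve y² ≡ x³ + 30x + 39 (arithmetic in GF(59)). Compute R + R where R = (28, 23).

(31, 32)

tangent at (28, 23): λ = (3·28² + 30)/(2·23) ≡ 22/46. 46⁻¹ ≡ 9 (mod 59) since 46·9 = 414 ≡ 1, so λ ≡ 22·9 ≡ 21.
  x = λ² - 28 - 28 = 441 - 56 ≡ 31; y = λ·(28 - 31) - 23 ≡ 32. → (31, 32)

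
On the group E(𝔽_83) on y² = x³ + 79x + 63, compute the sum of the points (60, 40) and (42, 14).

(60, 40) + (42, 14). λ = (14 - 40)/(42 - 60) ≡ 57/65 mod 83. 65⁻¹ ≡ 23 (mod 83) since 65·23 = 1495 ≡ 1, so λ ≡ 66.
  x = λ² - 60 - 42 = 4356 - 102 ≡ 21; y = λ·(60 - 21) - 40 ≡ 44. → (21, 44)

(21, 44)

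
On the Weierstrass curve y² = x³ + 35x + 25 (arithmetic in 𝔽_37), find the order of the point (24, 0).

2

2P: (24, 0) + (24, 0): same x and y₁ ≡ -y₂, so the sum is 𝒪.
2P = 𝒪, so the order is 2.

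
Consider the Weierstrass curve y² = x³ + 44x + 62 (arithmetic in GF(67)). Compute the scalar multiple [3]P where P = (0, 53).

(28, 8)

Repeated addition: build up to 3P.
2P: tangent at (0, 53): λ = (3·0² + 44)/(2·53) ≡ 44/39. 39⁻¹ ≡ 55 (mod 67) since 39·55 = 2145 ≡ 1, so λ ≡ 44·55 ≡ 8.
  x = λ² - 0 - 0 = 64 - 0 ≡ 64; y = λ·(0 - 64) - 53 ≡ 38. → (64, 38)
3P: (64, 38) + (0, 53). λ = (53 - 38)/(0 - 64) ≡ 15/3 mod 67. 3⁻¹ ≡ 45 (mod 67) since 3·45 = 135 ≡ 1, so λ ≡ 5.
  x = λ² - 64 - 0 = 25 - 64 ≡ 28; y = λ·(64 - 28) - 38 ≡ 8. → (28, 8)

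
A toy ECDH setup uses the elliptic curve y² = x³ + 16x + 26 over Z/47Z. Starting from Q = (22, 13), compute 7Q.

Double-and-add on 7 = (111)₂. Start with Q = (22, 13) for the leading 1-bit.
double: tangent at (22, 13): λ = (3·22² + 16)/(2·13) ≡ 11/26. 26⁻¹ ≡ 38 (mod 47), so λ ≡ 11·38 ≡ 42.
  x = λ² - 22 - 22 = 1764 - 44 ≡ 28; y = λ·(22 - 28) - 13 ≡ 17. → (28, 17)
add Q: (28, 17) + (22, 13). λ = (13 - 17)/(22 - 28) ≡ 43/41 mod 47. 41⁻¹ ≡ 39 (mod 47), so λ ≡ 32.
  x = λ² - 28 - 22 = 1024 - 50 ≡ 34; y = λ·(28 - 34) - 17 ≡ 26. → (34, 26)
double: tangent at (34, 26): λ = (3·34² + 16)/(2·26) ≡ 6/5. 5⁻¹ ≡ 19 (mod 47), so λ ≡ 6·19 ≡ 20.
  x = λ² - 34 - 34 = 400 - 68 ≡ 3; y = λ·(34 - 3) - 26 ≡ 30. → (3, 30)
add Q: (3, 30) + (22, 13). λ = (13 - 30)/(22 - 3) ≡ 30/19 mod 47. 19⁻¹ ≡ 5 (mod 47) since 19·5 = 95 ≡ 1, so λ ≡ 9.
  x = λ² - 3 - 22 = 81 - 25 ≡ 9; y = λ·(3 - 9) - 30 ≡ 10. → (9, 10)

(9, 10)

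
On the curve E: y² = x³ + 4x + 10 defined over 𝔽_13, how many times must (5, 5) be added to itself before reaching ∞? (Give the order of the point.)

8

2P: tangent at (5, 5): λ = (3·5² + 4)/(2·5) ≡ 1/10. 10⁻¹ ≡ 4 (mod 13) since 10·4 = 40 ≡ 1, so λ ≡ 1·4 ≡ 4.
  x = λ² - 5 - 5 = 16 - 10 ≡ 6; y = λ·(5 - 6) - 5 ≡ 4. → (6, 4)
3P: (6, 4) + (5, 5). λ = (5 - 4)/(5 - 6) ≡ 1/12 mod 13. 12⁻¹ ≡ 12 (mod 13) since 12·12 = 144 ≡ 1, so λ ≡ 12.
  x = λ² - 6 - 5 = 144 - 11 ≡ 3; y = λ·(6 - 3) - 4 ≡ 6. → (3, 6)
4P: (3, 6) + (5, 5). λ = (5 - 6)/(5 - 3) ≡ 12/2 mod 13. 2⁻¹ ≡ 7 (mod 13), so λ ≡ 6.
  x = λ² - 3 - 5 = 36 - 8 ≡ 2; y = λ·(3 - 2) - 6 ≡ 0. → (2, 0)
5P: (2, 0) + (5, 5). λ = (5 - 0)/(5 - 2) ≡ 5/3 mod 13. 3⁻¹ ≡ 9 (mod 13) since 3·9 = 27 ≡ 1, so λ ≡ 6.
  x = λ² - 2 - 5 = 36 - 7 ≡ 3; y = λ·(2 - 3) - 0 ≡ 7. → (3, 7)
6P: (3, 7) + (5, 5). λ = (5 - 7)/(5 - 3) ≡ 11/2 mod 13. 2⁻¹ ≡ 7 (mod 13), so λ ≡ 12.
  x = λ² - 3 - 5 = 144 - 8 ≡ 6; y = λ·(3 - 6) - 7 ≡ 9. → (6, 9)
7P: (6, 9) + (5, 5). λ = (5 - 9)/(5 - 6) ≡ 9/12 mod 13. 12⁻¹ ≡ 12 (mod 13), so λ ≡ 4.
  x = λ² - 6 - 5 = 16 - 11 ≡ 5; y = λ·(6 - 5) - 9 ≡ 8. → (5, 8)
8P: (5, 8) + (5, 5): same x and y₁ ≡ -y₂, so the sum is ∞.
8P = ∞, so the order is 8.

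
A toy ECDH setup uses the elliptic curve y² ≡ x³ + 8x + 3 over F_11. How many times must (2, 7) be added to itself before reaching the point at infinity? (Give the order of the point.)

2P: tangent at (2, 7): λ = (3·2² + 8)/(2·7) ≡ 9/3. 3⁻¹ ≡ 4 (mod 11), so λ ≡ 9·4 ≡ 3.
  x = λ² - 2 - 2 = 9 - 4 ≡ 5; y = λ·(2 - 5) - 7 ≡ 6. → (5, 6)
3P: (5, 6) + (2, 7). λ = (7 - 6)/(2 - 5) ≡ 1/8 mod 11. 8⁻¹ ≡ 7 (mod 11), so λ ≡ 7.
  x = λ² - 5 - 2 = 49 - 7 ≡ 9; y = λ·(5 - 9) - 6 ≡ 10. → (9, 10)
4P: (9, 10) + (2, 7). λ = (7 - 10)/(2 - 9) ≡ 8/4 mod 11. 4⁻¹ ≡ 3 (mod 11) since 4·3 = 12 ≡ 1, so λ ≡ 2.
  x = λ² - 9 - 2 = 4 - 11 ≡ 4; y = λ·(9 - 4) - 10 ≡ 0. → (4, 0)
5P: (4, 0) + (2, 7). λ = (7 - 0)/(2 - 4) ≡ 7/9 mod 11. 9⁻¹ ≡ 5 (mod 11), so λ ≡ 2.
  x = λ² - 4 - 2 = 4 - 6 ≡ 9; y = λ·(4 - 9) - 0 ≡ 1. → (9, 1)
6P: (9, 1) + (2, 7). λ = (7 - 1)/(2 - 9) ≡ 6/4 mod 11. 4⁻¹ ≡ 3 (mod 11), so λ ≡ 7.
  x = λ² - 9 - 2 = 49 - 11 ≡ 5; y = λ·(9 - 5) - 1 ≡ 5. → (5, 5)
7P: (5, 5) + (2, 7). λ = (7 - 5)/(2 - 5) ≡ 2/8 mod 11. 8⁻¹ ≡ 7 (mod 11) since 8·7 = 56 ≡ 1, so λ ≡ 3.
  x = λ² - 5 - 2 = 9 - 7 ≡ 2; y = λ·(5 - 2) - 5 ≡ 4. → (2, 4)
8P: (2, 4) + (2, 7): same x and y₁ ≡ -y₂, so the sum is the point at infinity.
8P = the point at infinity, so the order is 8.

8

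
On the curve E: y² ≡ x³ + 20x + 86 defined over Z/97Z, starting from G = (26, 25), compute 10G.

(76, 69)

Repeated addition: build up to 10G.
2G: tangent at (26, 25): λ = (3·26² + 20)/(2·25) ≡ 11/50. 50⁻¹ ≡ 33 (mod 97) since 50·33 = 1650 ≡ 1, so λ ≡ 11·33 ≡ 72.
  x = λ² - 26 - 26 = 5184 - 52 ≡ 88; y = λ·(26 - 88) - 25 ≡ 70. → (88, 70)
3G: (88, 70) + (26, 25). λ = (25 - 70)/(26 - 88) ≡ 52/35 mod 97. 35⁻¹ ≡ 61 (mod 97) since 35·61 = 2135 ≡ 1, so λ ≡ 68.
  x = λ² - 88 - 26 = 4624 - 114 ≡ 48; y = λ·(88 - 48) - 70 ≡ 31. → (48, 31)
4G: (48, 31) + (26, 25). λ = (25 - 31)/(26 - 48) ≡ 91/75 mod 97. 75⁻¹ ≡ 22 (mod 97), so λ ≡ 62.
  x = λ² - 48 - 26 = 3844 - 74 ≡ 84; y = λ·(48 - 84) - 31 ≡ 65. → (84, 65)
5G: (84, 65) + (26, 25). λ = (25 - 65)/(26 - 84) ≡ 57/39 mod 97. 39⁻¹ ≡ 5 (mod 97), so λ ≡ 91.
  x = λ² - 84 - 26 = 8281 - 110 ≡ 23; y = λ·(84 - 23) - 65 ≡ 54. → (23, 54)
6G: (23, 54) + (26, 25). λ = (25 - 54)/(26 - 23) ≡ 68/3 mod 97. 3⁻¹ ≡ 65 (mod 97) since 3·65 = 195 ≡ 1, so λ ≡ 55.
  x = λ² - 23 - 26 = 3025 - 49 ≡ 66; y = λ·(23 - 66) - 54 ≡ 6. → (66, 6)
7G: (66, 6) + (26, 25). λ = (25 - 6)/(26 - 66) ≡ 19/57 mod 97. 57⁻¹ ≡ 80 (mod 97), so λ ≡ 65.
  x = λ² - 66 - 26 = 4225 - 92 ≡ 59; y = λ·(66 - 59) - 6 ≡ 61. → (59, 61)
8G: (59, 61) + (26, 25). λ = (25 - 61)/(26 - 59) ≡ 61/64 mod 97. 64⁻¹ ≡ 47 (mod 97), so λ ≡ 54.
  x = λ² - 59 - 26 = 2916 - 85 ≡ 18; y = λ·(59 - 18) - 61 ≡ 19. → (18, 19)
9G: (18, 19) + (26, 25). λ = (25 - 19)/(26 - 18) ≡ 6/8 mod 97. 8⁻¹ ≡ 85 (mod 97), so λ ≡ 25.
  x = λ² - 18 - 26 = 625 - 44 ≡ 96; y = λ·(18 - 96) - 19 ≡ 68. → (96, 68)
10G: (96, 68) + (26, 25). λ = (25 - 68)/(26 - 96) ≡ 54/27 mod 97. 27⁻¹ ≡ 18 (mod 97), so λ ≡ 2.
  x = λ² - 96 - 26 = 4 - 122 ≡ 76; y = λ·(96 - 76) - 68 ≡ 69. → (76, 69)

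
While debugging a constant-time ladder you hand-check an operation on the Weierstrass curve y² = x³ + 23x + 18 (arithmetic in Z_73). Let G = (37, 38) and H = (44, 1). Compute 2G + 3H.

First 2G:
Repeated addition: build up to 2G.
2G: tangent at (37, 38): λ = (3·37² + 23)/(2·38) ≡ 42/3. 3⁻¹ ≡ 49 (mod 73) since 3·49 = 147 ≡ 1, so λ ≡ 42·49 ≡ 14.
  x = λ² - 37 - 37 = 196 - 74 ≡ 49; y = λ·(37 - 49) - 38 ≡ 13. → (49, 13)
2G = (49, 13).
Next 3H:
Repeated addition: build up to 3H.
2H: tangent at (44, 1): λ = (3·44² + 23)/(2·1) ≡ 64/2. 2⁻¹ ≡ 37 (mod 73) since 2·37 = 74 ≡ 1, so λ ≡ 64·37 ≡ 32.
  x = λ² - 44 - 44 = 1024 - 88 ≡ 60; y = λ·(44 - 60) - 1 ≡ 71. → (60, 71)
3H: (60, 71) + (44, 1). λ = (1 - 71)/(44 - 60) ≡ 3/57 mod 73. 57⁻¹ ≡ 41 (mod 73) since 57·41 = 2337 ≡ 1, so λ ≡ 50.
  x = λ² - 60 - 44 = 2500 - 104 ≡ 60; y = λ·(60 - 60) - 71 ≡ 2. → (60, 2)
3H = (60, 2).
Finally 2G + 3H:
(49, 13) + (60, 2). λ = (2 - 13)/(60 - 49) ≡ 62/11 mod 73. 11⁻¹ ≡ 20 (mod 73) since 11·20 = 220 ≡ 1, so λ ≡ 72.
  x = λ² - 49 - 60 = 5184 - 109 ≡ 38; y = λ·(49 - 38) - 13 ≡ 49. → (38, 49)

(38, 49)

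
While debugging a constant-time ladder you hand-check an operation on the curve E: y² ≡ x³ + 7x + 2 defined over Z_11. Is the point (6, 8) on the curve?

no

y² = 8² ≡ 9; x³ + 7x + 2 = 260 ≡ 7 (mod 11). 9 ≠ 7.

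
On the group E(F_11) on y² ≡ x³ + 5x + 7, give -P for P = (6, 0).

-(6, 0) = (6, -0 mod 11) = (6, 0).

(6, 0)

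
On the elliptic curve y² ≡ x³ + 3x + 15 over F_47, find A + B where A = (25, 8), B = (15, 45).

(8, 9)

(25, 8) + (15, 45). λ = (45 - 8)/(15 - 25) ≡ 37/37 mod 47. 37⁻¹ ≡ 14 (mod 47) since 37·14 = 518 ≡ 1, so λ ≡ 1.
  x = λ² - 25 - 15 = 1 - 40 ≡ 8; y = λ·(25 - 8) - 8 ≡ 9. → (8, 9)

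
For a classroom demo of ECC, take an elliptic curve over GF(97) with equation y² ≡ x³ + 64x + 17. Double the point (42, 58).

(29, 84)

tangent at (42, 58): λ = (3·42² + 64)/(2·58) ≡ 21/19. 19⁻¹ ≡ 46 (mod 97), so λ ≡ 21·46 ≡ 93.
  x = λ² - 42 - 42 = 8649 - 84 ≡ 29; y = λ·(42 - 29) - 58 ≡ 84. → (29, 84)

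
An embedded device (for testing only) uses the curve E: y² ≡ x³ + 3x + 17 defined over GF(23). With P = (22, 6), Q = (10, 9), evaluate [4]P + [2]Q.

First 4P:
Double-and-add on 4 = (100)₂. Start with P = (22, 6) for the leading 1-bit.
double: tangent at (22, 6): λ = (3·22² + 3)/(2·6) ≡ 6/12. 12⁻¹ ≡ 2 (mod 23), so λ ≡ 6·2 ≡ 12.
  x = λ² - 22 - 22 = 144 - 44 ≡ 8; y = λ·(22 - 8) - 6 ≡ 1. → (8, 1)
double: tangent at (8, 1): λ = (3·8² + 3)/(2·1) ≡ 11/2. 2⁻¹ ≡ 12 (mod 23) since 2·12 = 24 ≡ 1, so λ ≡ 11·12 ≡ 17.
  x = λ² - 8 - 8 = 289 - 16 ≡ 20; y = λ·(8 - 20) - 1 ≡ 2. → (20, 2)
4P = (20, 2).
Next 2Q:
Repeated addition: build up to 2Q.
2Q: tangent at (10, 9): λ = (3·10² + 3)/(2·9) ≡ 4/18. 18⁻¹ ≡ 9 (mod 23) since 18·9 = 162 ≡ 1, so λ ≡ 4·9 ≡ 13.
  x = λ² - 10 - 10 = 169 - 20 ≡ 11; y = λ·(10 - 11) - 9 ≡ 1. → (11, 1)
2Q = (11, 1).
Finally 4P + 2Q:
(20, 2) + (11, 1). λ = (1 - 2)/(11 - 20) ≡ 22/14 mod 23. 14⁻¹ ≡ 5 (mod 23) since 14·5 = 70 ≡ 1, so λ ≡ 18.
  x = λ² - 20 - 11 = 324 - 31 ≡ 17; y = λ·(20 - 17) - 2 ≡ 6. → (17, 6)

(17, 6)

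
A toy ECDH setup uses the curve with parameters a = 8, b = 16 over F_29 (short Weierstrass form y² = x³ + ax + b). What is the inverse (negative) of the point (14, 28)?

-(14, 28) = (14, -28 mod 29) = (14, 1).

(14, 1)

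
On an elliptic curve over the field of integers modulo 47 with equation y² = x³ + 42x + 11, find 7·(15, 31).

(16, 28)

Write P = (15, 31).
Repeated addition: build up to 7P.
2P: tangent at (15, 31): λ = (3·15² + 42)/(2·31) ≡ 12/15. 15⁻¹ ≡ 22 (mod 47), so λ ≡ 12·22 ≡ 29.
  x = λ² - 15 - 15 = 841 - 30 ≡ 12; y = λ·(15 - 12) - 31 ≡ 9. → (12, 9)
3P: (12, 9) + (15, 31). λ = (31 - 9)/(15 - 12) ≡ 22/3 mod 47. 3⁻¹ ≡ 16 (mod 47), so λ ≡ 23.
  x = λ² - 12 - 15 = 529 - 27 ≡ 32; y = λ·(12 - 32) - 9 ≡ 1. → (32, 1)
4P: (32, 1) + (15, 31). λ = (31 - 1)/(15 - 32) ≡ 30/30 mod 47. 30⁻¹ ≡ 11 (mod 47), so λ ≡ 1.
  x = λ² - 32 - 15 = 1 - 47 ≡ 1; y = λ·(32 - 1) - 1 ≡ 30. → (1, 30)
5P: (1, 30) + (15, 31). λ = (31 - 30)/(15 - 1) ≡ 1/14 mod 47. 14⁻¹ ≡ 37 (mod 47), so λ ≡ 37.
  x = λ² - 1 - 15 = 1369 - 16 ≡ 37; y = λ·(1 - 37) - 30 ≡ 1. → (37, 1)
6P: (37, 1) + (15, 31). λ = (31 - 1)/(15 - 37) ≡ 30/25 mod 47. 25⁻¹ ≡ 32 (mod 47), so λ ≡ 20.
  x = λ² - 37 - 15 = 400 - 52 ≡ 19; y = λ·(37 - 19) - 1 ≡ 30. → (19, 30)
7P: (19, 30) + (15, 31). λ = (31 - 30)/(15 - 19) ≡ 1/43 mod 47. 43⁻¹ ≡ 35 (mod 47), so λ ≡ 35.
  x = λ² - 19 - 15 = 1225 - 34 ≡ 16; y = λ·(19 - 16) - 30 ≡ 28. → (16, 28)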